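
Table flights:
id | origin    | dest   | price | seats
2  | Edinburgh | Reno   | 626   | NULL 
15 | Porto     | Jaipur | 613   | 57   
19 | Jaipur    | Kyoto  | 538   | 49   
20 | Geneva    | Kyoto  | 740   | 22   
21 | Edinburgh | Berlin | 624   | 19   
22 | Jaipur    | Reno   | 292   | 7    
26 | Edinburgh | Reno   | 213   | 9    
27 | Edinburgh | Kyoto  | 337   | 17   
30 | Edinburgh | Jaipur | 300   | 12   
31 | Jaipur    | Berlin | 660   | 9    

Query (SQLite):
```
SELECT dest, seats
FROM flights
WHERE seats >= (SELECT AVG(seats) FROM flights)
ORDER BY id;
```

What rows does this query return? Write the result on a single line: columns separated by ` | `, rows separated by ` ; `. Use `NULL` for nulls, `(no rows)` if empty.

Scalar subquery: AVG(seats) over all flights rows = 22.333333 (≈; comparison uses full precision).
Keep rows where seats >= that value.

Jaipur | 57 ; Kyoto | 49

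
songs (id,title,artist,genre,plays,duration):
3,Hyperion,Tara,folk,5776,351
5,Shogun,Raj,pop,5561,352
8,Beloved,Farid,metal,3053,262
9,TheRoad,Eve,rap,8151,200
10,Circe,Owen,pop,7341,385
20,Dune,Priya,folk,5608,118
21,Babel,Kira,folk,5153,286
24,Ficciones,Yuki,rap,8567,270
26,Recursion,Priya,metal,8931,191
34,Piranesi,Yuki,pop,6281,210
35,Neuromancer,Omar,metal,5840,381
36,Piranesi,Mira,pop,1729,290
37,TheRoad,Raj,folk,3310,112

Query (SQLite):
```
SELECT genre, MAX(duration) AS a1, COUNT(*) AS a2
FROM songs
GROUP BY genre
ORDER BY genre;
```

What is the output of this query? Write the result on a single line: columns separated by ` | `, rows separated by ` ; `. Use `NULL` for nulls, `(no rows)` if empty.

folk | 351 | 4 ; metal | 381 | 3 ; pop | 385 | 4 ; rap | 270 | 2

Group songs by genre.
Per group compute: MAX(duration), COUNT(*).
  folk: ids {3, 20, 21, 37} → MAX(duration)=351, COUNT(*)=4
  metal: ids {8, 26, 35} → MAX(duration)=381, COUNT(*)=3
  pop: ids {5, 10, 34, 36} → MAX(duration)=385, COUNT(*)=4
  rap: ids {9, 24} → MAX(duration)=270, COUNT(*)=2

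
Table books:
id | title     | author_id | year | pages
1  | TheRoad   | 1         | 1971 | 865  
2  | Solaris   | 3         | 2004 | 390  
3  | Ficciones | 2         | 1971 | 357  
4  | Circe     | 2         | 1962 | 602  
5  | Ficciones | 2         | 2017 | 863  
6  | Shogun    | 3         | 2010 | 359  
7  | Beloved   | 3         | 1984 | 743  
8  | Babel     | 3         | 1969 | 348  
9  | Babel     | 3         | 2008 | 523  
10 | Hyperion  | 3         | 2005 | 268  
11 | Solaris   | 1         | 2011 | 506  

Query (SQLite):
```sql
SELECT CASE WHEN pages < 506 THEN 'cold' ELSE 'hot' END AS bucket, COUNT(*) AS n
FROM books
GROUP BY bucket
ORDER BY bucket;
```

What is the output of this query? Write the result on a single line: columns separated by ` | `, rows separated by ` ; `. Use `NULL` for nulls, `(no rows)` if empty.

cold | 5 ; hot | 6

Bucket rows by pages < 506 → 'cold' else 'hot'; count each bucket.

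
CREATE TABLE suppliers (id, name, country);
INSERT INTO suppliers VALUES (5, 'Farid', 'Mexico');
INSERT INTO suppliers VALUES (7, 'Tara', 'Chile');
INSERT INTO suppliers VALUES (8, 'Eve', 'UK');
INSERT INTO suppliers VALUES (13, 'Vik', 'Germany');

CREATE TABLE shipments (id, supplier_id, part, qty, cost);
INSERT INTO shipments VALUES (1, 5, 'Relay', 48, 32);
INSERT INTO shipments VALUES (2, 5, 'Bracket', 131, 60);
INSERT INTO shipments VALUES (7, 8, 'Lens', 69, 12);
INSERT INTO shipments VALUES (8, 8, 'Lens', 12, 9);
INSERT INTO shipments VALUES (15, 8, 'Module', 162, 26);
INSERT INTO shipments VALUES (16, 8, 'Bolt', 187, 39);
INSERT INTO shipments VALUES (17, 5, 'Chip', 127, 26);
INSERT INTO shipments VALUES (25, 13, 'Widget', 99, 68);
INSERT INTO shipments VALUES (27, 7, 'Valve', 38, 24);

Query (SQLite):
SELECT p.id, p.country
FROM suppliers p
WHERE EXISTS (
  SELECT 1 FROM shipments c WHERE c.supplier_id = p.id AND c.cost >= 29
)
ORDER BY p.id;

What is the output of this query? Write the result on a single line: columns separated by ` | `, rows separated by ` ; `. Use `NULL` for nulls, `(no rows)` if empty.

5 | Mexico ; 8 | UK ; 13 | Germany

For each suppliers row, check whether any shipments with matching supplier_id has cost >= 29.
Keep rows where that is true.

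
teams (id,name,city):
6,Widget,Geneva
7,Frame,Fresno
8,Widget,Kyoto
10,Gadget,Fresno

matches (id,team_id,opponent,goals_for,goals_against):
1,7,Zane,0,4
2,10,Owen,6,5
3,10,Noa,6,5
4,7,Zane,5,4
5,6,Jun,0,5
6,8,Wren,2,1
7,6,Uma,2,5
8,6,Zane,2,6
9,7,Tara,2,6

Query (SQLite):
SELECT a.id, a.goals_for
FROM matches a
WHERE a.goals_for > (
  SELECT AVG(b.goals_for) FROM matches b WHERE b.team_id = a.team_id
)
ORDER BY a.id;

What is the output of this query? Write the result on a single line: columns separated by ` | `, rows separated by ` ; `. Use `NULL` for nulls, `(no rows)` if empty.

4 | 5 ; 7 | 2 ; 8 | 2

For each matches row a, compute AVG(goals_for) over rows sharing a.team_id.
Keep row a if a.goals_for > that per-group AVG.
  team_id=6: AVG(goals_for) = 1.333333
  team_id=7: AVG(goals_for) = 2.333333
  team_id=8: AVG(goals_for) = 2.0
  team_id=10: AVG(goals_for) = 6.0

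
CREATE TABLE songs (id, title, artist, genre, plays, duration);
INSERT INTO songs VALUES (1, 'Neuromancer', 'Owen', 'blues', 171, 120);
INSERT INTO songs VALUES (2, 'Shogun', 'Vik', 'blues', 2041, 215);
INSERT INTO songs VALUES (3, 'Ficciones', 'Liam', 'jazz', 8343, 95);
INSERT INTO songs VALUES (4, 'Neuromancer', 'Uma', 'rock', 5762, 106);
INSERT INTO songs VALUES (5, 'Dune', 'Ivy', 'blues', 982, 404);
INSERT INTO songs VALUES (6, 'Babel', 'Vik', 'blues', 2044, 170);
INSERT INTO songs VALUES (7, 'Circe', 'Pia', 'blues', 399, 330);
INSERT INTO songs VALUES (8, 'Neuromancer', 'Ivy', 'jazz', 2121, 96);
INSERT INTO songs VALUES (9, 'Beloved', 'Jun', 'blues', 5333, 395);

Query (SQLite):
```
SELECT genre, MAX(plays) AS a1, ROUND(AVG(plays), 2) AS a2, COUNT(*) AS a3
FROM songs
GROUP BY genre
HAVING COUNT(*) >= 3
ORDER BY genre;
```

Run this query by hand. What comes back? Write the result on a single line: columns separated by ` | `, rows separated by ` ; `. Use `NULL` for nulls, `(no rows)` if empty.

blues | 5333 | 1828.33 | 6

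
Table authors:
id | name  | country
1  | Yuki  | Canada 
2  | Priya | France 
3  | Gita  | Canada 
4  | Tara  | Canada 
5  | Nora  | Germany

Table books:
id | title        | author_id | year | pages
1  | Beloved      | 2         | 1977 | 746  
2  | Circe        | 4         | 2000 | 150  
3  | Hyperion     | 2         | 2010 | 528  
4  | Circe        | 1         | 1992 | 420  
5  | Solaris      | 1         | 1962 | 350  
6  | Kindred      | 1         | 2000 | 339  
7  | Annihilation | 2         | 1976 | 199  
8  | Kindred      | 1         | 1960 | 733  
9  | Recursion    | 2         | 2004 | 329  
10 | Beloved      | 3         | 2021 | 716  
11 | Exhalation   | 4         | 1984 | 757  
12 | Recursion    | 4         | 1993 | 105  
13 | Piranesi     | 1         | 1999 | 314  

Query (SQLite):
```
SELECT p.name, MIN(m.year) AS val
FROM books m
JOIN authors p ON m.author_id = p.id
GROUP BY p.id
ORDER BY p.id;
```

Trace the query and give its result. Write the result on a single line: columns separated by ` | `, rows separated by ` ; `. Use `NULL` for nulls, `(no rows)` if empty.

Yuki | 1960 ; Priya | 1976 ; Gita | 2021 ; Tara | 1984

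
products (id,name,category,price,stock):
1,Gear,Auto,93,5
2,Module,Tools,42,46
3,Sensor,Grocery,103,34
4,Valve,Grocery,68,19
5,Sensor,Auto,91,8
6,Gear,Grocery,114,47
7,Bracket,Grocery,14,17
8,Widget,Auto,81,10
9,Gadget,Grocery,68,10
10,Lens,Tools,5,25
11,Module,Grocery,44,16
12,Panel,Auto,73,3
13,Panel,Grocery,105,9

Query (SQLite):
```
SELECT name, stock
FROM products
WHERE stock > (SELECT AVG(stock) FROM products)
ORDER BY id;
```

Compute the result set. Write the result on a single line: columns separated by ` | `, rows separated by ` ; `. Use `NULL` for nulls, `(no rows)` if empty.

Scalar subquery: AVG(stock) over all products rows = 19.153846 (≈; comparison uses full precision).
Keep rows where stock > that value.

Module | 46 ; Sensor | 34 ; Gear | 47 ; Lens | 25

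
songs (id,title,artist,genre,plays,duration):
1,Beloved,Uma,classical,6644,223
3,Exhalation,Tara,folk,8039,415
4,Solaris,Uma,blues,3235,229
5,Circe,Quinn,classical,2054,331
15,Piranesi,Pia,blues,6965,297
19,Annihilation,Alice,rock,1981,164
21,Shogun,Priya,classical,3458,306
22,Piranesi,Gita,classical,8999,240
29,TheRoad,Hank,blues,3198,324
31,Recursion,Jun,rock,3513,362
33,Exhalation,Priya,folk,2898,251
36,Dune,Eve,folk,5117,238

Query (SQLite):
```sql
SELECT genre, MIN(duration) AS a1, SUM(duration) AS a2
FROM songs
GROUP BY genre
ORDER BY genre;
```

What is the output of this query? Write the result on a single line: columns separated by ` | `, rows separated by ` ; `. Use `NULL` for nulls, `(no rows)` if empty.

Group songs by genre.
Per group compute: MIN(duration), SUM(duration).
  blues: ids {4, 15, 29} → MIN(duration)=229, SUM(duration)=850
  classical: ids {1, 5, 21, 22} → MIN(duration)=223, SUM(duration)=1100
  folk: ids {3, 33, 36} → MIN(duration)=238, SUM(duration)=904
  rock: ids {19, 31} → MIN(duration)=164, SUM(duration)=526

blues | 229 | 850 ; classical | 223 | 1100 ; folk | 238 | 904 ; rock | 164 | 526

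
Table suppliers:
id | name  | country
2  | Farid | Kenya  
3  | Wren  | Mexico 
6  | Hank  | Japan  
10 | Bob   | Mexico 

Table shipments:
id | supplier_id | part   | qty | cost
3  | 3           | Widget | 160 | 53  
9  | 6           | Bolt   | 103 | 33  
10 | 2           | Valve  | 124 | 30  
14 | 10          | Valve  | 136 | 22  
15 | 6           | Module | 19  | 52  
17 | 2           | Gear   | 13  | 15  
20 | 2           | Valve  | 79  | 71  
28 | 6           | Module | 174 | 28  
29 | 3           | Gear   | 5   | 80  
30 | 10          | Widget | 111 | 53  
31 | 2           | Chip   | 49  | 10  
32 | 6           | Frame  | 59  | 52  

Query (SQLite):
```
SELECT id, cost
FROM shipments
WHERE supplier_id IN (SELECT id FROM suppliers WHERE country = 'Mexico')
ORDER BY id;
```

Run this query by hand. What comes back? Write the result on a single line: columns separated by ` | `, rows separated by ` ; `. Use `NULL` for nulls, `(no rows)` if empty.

3 | 53 ; 14 | 22 ; 29 | 80 ; 30 | 53

Inner query: suppliers.id where country = 'Mexico'.
Outer: keep shipments rows whose supplier_id is in that set.
Inner query → {3, 10}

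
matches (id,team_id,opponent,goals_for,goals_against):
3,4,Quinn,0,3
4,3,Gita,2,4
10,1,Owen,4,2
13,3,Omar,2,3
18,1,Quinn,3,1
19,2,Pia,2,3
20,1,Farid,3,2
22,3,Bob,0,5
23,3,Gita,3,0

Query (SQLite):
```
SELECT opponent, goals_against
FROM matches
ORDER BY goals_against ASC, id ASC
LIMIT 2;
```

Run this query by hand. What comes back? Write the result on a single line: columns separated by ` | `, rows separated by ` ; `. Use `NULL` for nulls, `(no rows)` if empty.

Gita | 0 ; Quinn | 1

Sort by goals_against asc, tiebreak id asc: (0, id=23), (1, id=18), (2, id=10), (2, id=20), (3, id=3) …. Take first 2.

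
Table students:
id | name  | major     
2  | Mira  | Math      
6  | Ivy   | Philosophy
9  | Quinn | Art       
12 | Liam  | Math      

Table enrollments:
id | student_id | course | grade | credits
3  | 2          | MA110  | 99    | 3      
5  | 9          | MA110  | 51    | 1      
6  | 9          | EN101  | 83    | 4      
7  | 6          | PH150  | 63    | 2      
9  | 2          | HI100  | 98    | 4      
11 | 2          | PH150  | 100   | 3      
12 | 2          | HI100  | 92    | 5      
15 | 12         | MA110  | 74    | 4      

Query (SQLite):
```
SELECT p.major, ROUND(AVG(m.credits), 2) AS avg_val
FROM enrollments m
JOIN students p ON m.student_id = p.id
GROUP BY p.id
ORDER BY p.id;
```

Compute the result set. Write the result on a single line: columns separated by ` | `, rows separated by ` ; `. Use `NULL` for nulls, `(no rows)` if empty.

Math | 3.75 ; Philosophy | 2 ; Art | 2.5 ; Math | 4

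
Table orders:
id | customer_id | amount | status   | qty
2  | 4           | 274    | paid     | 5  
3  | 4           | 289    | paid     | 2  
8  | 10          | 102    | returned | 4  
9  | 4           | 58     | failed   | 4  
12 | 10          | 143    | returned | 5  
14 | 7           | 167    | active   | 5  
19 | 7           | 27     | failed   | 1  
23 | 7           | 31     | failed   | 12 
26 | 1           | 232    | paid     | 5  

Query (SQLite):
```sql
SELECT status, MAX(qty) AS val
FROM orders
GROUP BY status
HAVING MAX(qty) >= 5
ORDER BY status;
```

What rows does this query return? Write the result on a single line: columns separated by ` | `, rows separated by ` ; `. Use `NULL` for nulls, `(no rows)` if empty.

active | 5 ; failed | 12 ; paid | 5 ; returned | 5

Partition orders by status; compute MAX(qty) within each group.
HAVING: keep groups where MAX(qty) >= 5.
  active: ids {14} → MAX(qty)=5
  failed: ids {9, 19, 23} → MAX(qty)=12
  paid: ids {2, 3, 26} → MAX(qty)=5
  returned: ids {8, 12} → MAX(qty)=5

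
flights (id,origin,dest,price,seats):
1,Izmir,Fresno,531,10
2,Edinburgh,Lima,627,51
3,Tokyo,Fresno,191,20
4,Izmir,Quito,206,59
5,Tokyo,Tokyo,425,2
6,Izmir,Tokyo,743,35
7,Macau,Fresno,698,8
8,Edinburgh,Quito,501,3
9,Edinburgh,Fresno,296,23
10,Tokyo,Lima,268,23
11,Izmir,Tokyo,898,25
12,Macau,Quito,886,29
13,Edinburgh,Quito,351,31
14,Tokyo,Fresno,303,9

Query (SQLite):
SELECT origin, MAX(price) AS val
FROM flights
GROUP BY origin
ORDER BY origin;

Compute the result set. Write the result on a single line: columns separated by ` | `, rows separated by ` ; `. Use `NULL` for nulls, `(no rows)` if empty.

Partition flights by origin; compute MAX(price) within each group.
  Edinburgh: ids {2, 8, 9, 13} → MAX(price)=627
  Izmir: ids {1, 4, 6, 11} → MAX(price)=898
  Macau: ids {7, 12} → MAX(price)=886
  Tokyo: ids {3, 5, 10, 14} → MAX(price)=425

Edinburgh | 627 ; Izmir | 898 ; Macau | 886 ; Tokyo | 425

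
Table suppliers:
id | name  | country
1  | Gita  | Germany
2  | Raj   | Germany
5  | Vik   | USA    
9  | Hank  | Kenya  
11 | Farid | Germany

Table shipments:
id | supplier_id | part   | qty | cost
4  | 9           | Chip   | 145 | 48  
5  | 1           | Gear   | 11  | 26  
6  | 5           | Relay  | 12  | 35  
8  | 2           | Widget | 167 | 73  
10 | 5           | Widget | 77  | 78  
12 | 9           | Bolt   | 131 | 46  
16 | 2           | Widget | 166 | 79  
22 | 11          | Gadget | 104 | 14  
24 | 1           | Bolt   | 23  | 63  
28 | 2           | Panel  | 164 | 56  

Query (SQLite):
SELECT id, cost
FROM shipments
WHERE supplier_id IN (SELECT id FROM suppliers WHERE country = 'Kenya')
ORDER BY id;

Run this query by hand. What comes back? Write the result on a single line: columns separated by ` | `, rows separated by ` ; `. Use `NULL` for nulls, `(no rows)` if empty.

4 | 48 ; 12 | 46

Inner query: suppliers.id where country = 'Kenya'.
Outer: keep shipments rows whose supplier_id is in that set.
Inner query → {9}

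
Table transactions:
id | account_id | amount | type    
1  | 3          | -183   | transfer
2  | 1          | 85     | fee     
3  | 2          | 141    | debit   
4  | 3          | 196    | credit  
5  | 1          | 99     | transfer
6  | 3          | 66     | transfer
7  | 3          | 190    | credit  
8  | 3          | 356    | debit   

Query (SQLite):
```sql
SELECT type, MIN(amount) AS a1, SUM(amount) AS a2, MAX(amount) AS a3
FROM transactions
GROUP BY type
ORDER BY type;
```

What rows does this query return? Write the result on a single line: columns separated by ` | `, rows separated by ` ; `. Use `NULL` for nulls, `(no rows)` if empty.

credit | 190 | 386 | 196 ; debit | 141 | 497 | 356 ; fee | 85 | 85 | 85 ; transfer | -183 | -18 | 99

Group transactions by type.
Per group compute: MIN(amount), SUM(amount), MAX(amount).
  credit: ids {4, 7} → MIN(amount)=190, SUM(amount)=386, MAX(amount)=196
  debit: ids {3, 8} → MIN(amount)=141, SUM(amount)=497, MAX(amount)=356
  fee: ids {2} → MIN(amount)=85, SUM(amount)=85, MAX(amount)=85
  transfer: ids {1, 5, 6} → MIN(amount)=-183, SUM(amount)=-18, MAX(amount)=99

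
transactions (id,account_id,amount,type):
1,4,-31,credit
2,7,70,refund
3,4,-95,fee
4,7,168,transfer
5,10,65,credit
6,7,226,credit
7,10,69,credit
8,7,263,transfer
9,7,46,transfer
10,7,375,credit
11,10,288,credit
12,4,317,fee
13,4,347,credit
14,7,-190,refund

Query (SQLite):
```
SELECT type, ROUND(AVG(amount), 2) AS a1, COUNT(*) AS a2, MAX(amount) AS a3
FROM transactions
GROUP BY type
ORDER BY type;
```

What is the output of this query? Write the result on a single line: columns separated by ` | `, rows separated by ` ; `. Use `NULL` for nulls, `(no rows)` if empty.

Group transactions by type.
Per group compute: ROUND(AVG(amount), 2), COUNT(*), MAX(amount).
  credit: ids {1, 5, 6, 7, 10, 11, 13} → ROUND(AVG(amount), 2)=191.29, COUNT(*)=7, MAX(amount)=375
  fee: ids {3, 12} → ROUND(AVG(amount), 2)=111, COUNT(*)=2, MAX(amount)=317
  refund: ids {2, 14} → ROUND(AVG(amount), 2)=-60, COUNT(*)=2, MAX(amount)=70
  transfer: ids {4, 8, 9} → ROUND(AVG(amount), 2)=159, COUNT(*)=3, MAX(amount)=263

credit | 191.29 | 7 | 375 ; fee | 111 | 2 | 317 ; refund | -60 | 2 | 70 ; transfer | 159 | 3 | 263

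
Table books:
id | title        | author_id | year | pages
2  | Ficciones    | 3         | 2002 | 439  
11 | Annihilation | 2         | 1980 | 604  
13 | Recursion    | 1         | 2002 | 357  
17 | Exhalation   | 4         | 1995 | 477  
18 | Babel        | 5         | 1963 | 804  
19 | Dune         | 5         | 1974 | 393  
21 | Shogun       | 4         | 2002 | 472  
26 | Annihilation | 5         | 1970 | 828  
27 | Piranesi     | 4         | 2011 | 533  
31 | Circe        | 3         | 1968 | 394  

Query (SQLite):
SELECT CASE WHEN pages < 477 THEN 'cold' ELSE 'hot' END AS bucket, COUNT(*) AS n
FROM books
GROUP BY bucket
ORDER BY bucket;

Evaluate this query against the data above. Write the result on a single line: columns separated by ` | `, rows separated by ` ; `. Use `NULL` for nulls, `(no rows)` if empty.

cold | 5 ; hot | 5

Bucket rows by pages < 477 → 'cold' else 'hot'; count each bucket.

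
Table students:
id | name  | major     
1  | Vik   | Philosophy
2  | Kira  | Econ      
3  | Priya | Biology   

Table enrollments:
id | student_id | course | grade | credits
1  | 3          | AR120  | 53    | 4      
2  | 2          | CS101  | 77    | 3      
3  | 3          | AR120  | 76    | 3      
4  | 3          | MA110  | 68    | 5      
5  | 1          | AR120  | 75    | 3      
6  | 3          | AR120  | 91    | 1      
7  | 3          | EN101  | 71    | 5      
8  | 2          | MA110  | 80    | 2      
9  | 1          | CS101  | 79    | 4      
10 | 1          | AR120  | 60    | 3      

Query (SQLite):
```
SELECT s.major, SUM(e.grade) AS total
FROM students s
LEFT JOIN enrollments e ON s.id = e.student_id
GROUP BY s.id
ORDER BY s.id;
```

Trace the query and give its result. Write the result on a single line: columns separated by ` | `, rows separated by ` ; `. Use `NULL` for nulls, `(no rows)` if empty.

Philosophy | 214 ; Econ | 157 ; Biology | 359

LEFT JOIN keeps every students row; unmatched ones get NULL for enrollments columns.
Group by students.id and compute SUM(e.grade). SUM over an all-NULL group is NULL.
  1: ids {5, 9, 10} → SUM(e.grade)=214
  2: ids {2, 8} → SUM(e.grade)=157
  3: ids {1, 3, 4, 6, 7} → SUM(e.grade)=359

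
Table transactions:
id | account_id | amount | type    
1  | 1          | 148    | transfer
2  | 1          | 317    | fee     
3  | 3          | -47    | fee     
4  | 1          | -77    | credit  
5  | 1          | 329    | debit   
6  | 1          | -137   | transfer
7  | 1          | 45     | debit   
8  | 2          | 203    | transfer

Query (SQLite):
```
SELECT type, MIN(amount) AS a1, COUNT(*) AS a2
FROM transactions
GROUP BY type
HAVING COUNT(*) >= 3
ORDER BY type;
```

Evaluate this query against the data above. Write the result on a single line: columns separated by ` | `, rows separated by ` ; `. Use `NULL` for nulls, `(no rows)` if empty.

Group transactions by type.
Per group compute: MIN(amount), COUNT(*).
HAVING: drop groups with fewer than 3 rows.
  credit: ids {4} → MIN(amount)=-77, COUNT(*)=1
  debit: ids {5, 7} → MIN(amount)=45, COUNT(*)=2
  fee: ids {2, 3} → MIN(amount)=-47, COUNT(*)=2
  transfer: ids {1, 6, 8} → MIN(amount)=-137, COUNT(*)=3

transfer | -137 | 3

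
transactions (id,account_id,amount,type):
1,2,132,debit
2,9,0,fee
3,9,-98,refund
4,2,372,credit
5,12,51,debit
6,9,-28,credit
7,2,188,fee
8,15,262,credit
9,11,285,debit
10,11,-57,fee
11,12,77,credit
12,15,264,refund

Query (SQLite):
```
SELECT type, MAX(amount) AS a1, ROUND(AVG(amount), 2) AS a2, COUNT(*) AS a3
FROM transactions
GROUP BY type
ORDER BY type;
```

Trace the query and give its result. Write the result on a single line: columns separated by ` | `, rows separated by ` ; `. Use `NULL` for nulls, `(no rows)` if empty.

Group transactions by type.
Per group compute: MAX(amount), ROUND(AVG(amount), 2), COUNT(*).
  credit: ids {4, 6, 8, 11} → MAX(amount)=372, ROUND(AVG(amount), 2)=170.75, COUNT(*)=4
  debit: ids {1, 5, 9} → MAX(amount)=285, ROUND(AVG(amount), 2)=156, COUNT(*)=3
  fee: ids {2, 7, 10} → MAX(amount)=188, ROUND(AVG(amount), 2)=43.67, COUNT(*)=3
  refund: ids {3, 12} → MAX(amount)=264, ROUND(AVG(amount), 2)=83, COUNT(*)=2

credit | 372 | 170.75 | 4 ; debit | 285 | 156 | 3 ; fee | 188 | 43.67 | 3 ; refund | 264 | 83 | 2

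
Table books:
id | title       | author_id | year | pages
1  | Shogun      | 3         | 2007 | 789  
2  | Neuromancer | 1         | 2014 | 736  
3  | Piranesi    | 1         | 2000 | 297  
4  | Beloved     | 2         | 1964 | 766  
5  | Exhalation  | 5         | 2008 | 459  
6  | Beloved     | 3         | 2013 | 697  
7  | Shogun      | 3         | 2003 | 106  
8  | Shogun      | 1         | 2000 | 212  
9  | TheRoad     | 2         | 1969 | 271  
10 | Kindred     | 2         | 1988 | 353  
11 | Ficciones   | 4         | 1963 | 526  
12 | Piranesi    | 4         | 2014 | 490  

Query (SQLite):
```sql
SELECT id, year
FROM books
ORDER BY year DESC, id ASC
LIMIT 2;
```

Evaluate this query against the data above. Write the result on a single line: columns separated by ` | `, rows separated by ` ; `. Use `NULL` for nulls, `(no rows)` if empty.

2 | 2014 ; 12 | 2014

Sort by year desc, tiebreak id asc: (2014, id=2), (2014, id=12), (2013, id=6), (2008, id=5), (2007, id=1) …. Take first 2.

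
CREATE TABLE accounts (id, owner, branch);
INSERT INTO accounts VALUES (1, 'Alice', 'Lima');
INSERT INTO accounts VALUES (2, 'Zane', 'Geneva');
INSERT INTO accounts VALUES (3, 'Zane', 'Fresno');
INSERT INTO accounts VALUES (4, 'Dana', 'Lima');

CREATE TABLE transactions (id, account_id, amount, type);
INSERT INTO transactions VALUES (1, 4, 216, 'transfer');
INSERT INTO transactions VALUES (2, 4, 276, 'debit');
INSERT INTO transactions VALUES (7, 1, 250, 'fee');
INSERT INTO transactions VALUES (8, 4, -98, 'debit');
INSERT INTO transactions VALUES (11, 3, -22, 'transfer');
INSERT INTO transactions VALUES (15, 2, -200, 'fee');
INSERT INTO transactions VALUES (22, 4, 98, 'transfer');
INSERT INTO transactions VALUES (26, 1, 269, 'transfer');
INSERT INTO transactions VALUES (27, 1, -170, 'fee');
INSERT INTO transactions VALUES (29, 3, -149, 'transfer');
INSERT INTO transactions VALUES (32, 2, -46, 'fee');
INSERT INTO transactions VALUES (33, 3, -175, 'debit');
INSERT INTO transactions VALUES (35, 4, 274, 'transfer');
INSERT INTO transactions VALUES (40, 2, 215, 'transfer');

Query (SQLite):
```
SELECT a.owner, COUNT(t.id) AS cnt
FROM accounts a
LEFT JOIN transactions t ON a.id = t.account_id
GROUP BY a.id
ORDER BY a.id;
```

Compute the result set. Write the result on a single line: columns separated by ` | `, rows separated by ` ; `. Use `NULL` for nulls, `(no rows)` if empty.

Alice | 3 ; Zane | 3 ; Zane | 3 ; Dana | 5

LEFT JOIN keeps every accounts row; unmatched ones get NULL for transactions columns.
Group by accounts.id and compute COUNT(t.id). COUNT(col) of an all-NULL group is 0.
  1: ids {7, 26, 27} → COUNT(t.id)=3
  2: ids {15, 32, 40} → COUNT(t.id)=3
  3: ids {11, 29, 33} → COUNT(t.id)=3
  4: ids {1, 2, 8, 22, 35} → COUNT(t.id)=5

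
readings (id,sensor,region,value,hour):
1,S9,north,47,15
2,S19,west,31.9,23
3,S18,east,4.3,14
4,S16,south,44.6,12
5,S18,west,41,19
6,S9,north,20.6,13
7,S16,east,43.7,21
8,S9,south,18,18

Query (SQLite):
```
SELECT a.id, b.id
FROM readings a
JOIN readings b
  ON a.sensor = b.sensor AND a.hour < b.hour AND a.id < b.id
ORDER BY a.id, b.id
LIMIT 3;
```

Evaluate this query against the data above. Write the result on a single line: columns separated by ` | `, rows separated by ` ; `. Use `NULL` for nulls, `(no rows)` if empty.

1 | 8 ; 3 | 5 ; 4 | 7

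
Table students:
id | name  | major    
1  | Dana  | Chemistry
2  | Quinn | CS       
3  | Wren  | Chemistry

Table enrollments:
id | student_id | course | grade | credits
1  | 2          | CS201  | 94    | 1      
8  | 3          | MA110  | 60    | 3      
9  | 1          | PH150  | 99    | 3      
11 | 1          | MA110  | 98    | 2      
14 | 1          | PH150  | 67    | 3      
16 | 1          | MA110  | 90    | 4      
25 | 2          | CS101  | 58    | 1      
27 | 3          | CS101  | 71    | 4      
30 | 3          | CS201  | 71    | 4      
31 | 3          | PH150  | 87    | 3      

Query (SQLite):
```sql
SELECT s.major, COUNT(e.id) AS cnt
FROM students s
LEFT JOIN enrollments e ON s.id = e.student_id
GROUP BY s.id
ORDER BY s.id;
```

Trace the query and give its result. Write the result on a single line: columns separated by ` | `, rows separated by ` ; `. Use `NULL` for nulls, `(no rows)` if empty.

Chemistry | 4 ; CS | 2 ; Chemistry | 4

LEFT JOIN keeps every students row; unmatched ones get NULL for enrollments columns.
Group by students.id and compute COUNT(e.id). COUNT(col) of an all-NULL group is 0.
  1: ids {9, 11, 14, 16} → COUNT(e.id)=4
  2: ids {1, 25} → COUNT(e.id)=2
  3: ids {8, 27, 30, 31} → COUNT(e.id)=4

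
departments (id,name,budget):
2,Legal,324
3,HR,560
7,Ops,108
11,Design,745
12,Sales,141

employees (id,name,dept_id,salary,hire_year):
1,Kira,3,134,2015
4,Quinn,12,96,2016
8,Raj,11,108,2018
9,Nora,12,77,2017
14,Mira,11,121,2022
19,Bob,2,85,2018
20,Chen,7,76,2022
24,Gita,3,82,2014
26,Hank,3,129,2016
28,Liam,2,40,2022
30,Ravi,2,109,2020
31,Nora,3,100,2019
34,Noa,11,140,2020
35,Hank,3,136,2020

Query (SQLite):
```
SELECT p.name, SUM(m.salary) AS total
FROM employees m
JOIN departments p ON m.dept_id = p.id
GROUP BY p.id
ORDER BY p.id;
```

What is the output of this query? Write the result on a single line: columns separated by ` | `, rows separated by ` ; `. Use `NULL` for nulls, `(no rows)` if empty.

Legal | 234 ; HR | 581 ; Ops | 76 ; Design | 369 ; Sales | 173

Join each employees row to its departments via dept_id.
Group joined rows by departments.id; compute SUM(m.salary) per group.
  2: ids {19, 28, 30} → SUM(m.salary)=234
  3: ids {1, 24, 26, 31, 35} → SUM(m.salary)=581
  7: ids {20} → SUM(m.salary)=76
  11: ids {8, 14, 34} → SUM(m.salary)=369
  12: ids {4, 9} → SUM(m.salary)=173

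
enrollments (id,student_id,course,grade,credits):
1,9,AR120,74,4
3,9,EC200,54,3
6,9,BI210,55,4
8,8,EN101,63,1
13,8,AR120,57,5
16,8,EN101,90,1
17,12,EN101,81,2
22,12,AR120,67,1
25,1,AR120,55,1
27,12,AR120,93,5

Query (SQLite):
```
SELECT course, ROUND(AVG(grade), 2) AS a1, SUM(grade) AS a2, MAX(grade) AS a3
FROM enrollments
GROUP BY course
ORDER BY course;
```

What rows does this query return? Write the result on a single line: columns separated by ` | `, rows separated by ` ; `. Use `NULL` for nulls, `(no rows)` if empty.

Group enrollments by course.
Per group compute: ROUND(AVG(grade), 2), SUM(grade), MAX(grade).
  AR120: ids {1, 13, 22, 25, 27} → ROUND(AVG(grade), 2)=69.2, SUM(grade)=346, MAX(grade)=93
  BI210: ids {6} → ROUND(AVG(grade), 2)=55, SUM(grade)=55, MAX(grade)=55
  EC200: ids {3} → ROUND(AVG(grade), 2)=54, SUM(grade)=54, MAX(grade)=54
  EN101: ids {8, 16, 17} → ROUND(AVG(grade), 2)=78, SUM(grade)=234, MAX(grade)=90

AR120 | 69.2 | 346 | 93 ; BI210 | 55 | 55 | 55 ; EC200 | 54 | 54 | 54 ; EN101 | 78 | 234 | 90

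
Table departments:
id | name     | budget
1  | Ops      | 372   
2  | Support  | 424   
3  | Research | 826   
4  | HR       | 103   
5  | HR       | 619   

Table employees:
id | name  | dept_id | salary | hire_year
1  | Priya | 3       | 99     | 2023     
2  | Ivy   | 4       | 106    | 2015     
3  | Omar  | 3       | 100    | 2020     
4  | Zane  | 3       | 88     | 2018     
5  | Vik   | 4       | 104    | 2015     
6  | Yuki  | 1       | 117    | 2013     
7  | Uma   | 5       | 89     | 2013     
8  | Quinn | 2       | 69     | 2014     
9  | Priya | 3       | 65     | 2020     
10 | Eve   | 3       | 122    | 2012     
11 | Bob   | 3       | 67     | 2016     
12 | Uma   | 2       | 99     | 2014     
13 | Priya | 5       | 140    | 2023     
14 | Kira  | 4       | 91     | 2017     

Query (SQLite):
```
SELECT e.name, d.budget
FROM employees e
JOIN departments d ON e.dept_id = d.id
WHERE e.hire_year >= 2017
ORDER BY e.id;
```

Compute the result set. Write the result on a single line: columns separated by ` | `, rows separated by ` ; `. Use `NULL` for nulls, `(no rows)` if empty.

Each employees row matches the departments row where dept_id = departments.id.
Then keep rows with e.hire_year >= 2017.

Priya | 826 ; Omar | 826 ; Zane | 826 ; Priya | 826 ; Priya | 619 ; Kira | 103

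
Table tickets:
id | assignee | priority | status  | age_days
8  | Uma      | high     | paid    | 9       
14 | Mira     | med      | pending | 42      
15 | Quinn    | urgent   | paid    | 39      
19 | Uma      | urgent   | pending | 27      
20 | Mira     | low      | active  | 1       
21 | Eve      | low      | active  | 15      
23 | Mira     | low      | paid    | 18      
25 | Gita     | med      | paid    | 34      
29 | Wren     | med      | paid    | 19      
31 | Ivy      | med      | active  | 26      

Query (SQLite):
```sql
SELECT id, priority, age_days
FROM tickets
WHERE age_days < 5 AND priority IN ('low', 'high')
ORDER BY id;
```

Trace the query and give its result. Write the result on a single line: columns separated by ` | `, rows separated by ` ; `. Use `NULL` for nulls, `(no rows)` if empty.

age_days < 5: ids {20}
priority IN ('low', 'high'): ids {8, 20, 21, 23}
Combine with AND.

20 | low | 1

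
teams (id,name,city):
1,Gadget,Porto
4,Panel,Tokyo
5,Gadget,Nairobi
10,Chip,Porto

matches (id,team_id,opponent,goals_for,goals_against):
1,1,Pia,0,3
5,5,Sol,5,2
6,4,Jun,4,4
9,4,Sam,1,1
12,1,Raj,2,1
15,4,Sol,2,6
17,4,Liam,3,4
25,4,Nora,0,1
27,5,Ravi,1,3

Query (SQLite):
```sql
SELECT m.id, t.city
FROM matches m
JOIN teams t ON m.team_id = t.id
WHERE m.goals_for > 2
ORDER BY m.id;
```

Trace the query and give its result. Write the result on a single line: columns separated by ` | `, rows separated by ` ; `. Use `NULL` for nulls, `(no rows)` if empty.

Each matches row matches the teams row where team_id = teams.id.
Then keep rows with m.goals_for > 2.

5 | Nairobi ; 6 | Tokyo ; 17 | Tokyo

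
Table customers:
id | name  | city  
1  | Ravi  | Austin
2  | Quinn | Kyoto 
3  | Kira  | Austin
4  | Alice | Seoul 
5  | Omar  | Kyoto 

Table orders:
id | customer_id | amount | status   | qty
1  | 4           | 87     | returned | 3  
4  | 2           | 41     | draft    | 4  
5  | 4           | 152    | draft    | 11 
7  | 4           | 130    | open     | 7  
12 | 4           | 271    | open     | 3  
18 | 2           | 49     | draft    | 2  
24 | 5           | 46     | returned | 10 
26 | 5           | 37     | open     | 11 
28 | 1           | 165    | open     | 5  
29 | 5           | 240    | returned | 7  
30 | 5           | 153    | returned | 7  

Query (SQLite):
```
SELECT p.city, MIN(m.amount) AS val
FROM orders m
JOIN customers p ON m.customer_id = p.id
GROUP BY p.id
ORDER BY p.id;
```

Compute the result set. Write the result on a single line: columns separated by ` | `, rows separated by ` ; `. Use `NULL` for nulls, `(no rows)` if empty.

Austin | 165 ; Kyoto | 41 ; Seoul | 87 ; Kyoto | 37

Join each orders row to its customers via customer_id.
Group joined rows by customers.id; compute MIN(m.amount) per group.
  1: ids {28} → MIN(m.amount)=165
  2: ids {4, 18} → MIN(m.amount)=41
  4: ids {1, 5, 7, 12} → MIN(m.amount)=87
  5: ids {24, 26, 29, 30} → MIN(m.amount)=37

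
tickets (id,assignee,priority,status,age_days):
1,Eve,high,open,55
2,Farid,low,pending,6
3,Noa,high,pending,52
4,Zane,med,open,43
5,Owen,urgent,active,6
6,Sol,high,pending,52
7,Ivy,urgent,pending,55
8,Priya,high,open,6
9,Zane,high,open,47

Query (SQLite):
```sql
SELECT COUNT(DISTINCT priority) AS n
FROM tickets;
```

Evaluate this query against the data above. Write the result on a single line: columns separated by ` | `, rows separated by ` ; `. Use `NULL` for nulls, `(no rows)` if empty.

4

Count distinct non-NULL priority values.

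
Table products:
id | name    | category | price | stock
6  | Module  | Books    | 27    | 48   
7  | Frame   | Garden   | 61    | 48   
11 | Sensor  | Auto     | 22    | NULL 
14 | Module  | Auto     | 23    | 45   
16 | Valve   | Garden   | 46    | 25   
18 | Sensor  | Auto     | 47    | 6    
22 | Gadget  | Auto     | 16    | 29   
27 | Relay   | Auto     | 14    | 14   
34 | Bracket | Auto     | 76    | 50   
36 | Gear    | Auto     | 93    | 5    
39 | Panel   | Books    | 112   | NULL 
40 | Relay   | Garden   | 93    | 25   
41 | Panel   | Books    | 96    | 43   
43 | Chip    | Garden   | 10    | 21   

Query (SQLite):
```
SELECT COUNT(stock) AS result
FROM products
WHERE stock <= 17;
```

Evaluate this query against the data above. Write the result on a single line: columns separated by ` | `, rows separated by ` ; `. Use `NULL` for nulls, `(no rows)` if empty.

3

Rows where stock <= 17 → stock values: [6, 14, 5].
COUNT(stock) counts non-NULL values → 3.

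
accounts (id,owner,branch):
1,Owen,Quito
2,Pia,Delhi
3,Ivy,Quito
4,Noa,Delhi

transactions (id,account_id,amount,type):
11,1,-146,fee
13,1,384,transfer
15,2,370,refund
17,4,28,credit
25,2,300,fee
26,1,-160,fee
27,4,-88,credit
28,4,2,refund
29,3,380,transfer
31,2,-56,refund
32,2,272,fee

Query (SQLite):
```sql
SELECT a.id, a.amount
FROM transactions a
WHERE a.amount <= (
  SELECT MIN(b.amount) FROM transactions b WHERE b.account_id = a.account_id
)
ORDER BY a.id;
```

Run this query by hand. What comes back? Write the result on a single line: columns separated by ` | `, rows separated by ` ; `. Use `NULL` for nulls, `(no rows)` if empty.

26 | -160 ; 27 | -88 ; 29 | 380 ; 31 | -56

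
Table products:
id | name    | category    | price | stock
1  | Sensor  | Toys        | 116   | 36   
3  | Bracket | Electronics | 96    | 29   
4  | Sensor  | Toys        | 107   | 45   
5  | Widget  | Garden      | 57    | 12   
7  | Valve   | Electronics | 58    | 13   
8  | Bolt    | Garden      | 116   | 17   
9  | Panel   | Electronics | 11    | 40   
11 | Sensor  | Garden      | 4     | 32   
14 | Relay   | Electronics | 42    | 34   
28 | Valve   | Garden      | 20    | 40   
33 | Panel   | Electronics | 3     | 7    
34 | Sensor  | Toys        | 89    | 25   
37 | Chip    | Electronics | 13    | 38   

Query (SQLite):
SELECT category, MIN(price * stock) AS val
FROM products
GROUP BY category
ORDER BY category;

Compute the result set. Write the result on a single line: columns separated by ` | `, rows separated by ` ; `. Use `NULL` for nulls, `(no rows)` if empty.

Electronics | 21 ; Garden | 128 ; Toys | 2225

For each row compute price * stock.
Group by category; take MIN of the expression per group.
  Electronics: ids {3, 7, 9, 14, 33, 37} → MIN(price * stock)=21
  Garden: ids {5, 8, 11, 28} → MIN(price * stock)=128
  Toys: ids {1, 4, 34} → MIN(price * stock)=2225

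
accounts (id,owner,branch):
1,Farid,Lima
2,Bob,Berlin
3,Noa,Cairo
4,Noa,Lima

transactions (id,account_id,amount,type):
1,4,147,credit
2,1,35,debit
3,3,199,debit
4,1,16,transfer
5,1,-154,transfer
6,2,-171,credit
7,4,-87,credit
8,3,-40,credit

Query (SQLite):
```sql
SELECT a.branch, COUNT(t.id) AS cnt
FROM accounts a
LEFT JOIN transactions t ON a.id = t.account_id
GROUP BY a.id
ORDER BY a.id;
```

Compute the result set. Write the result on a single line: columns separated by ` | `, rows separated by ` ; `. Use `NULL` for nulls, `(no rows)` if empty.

LEFT JOIN keeps every accounts row; unmatched ones get NULL for transactions columns.
Group by accounts.id and compute COUNT(t.id). COUNT(col) of an all-NULL group is 0.
  1: ids {2, 4, 5} → COUNT(t.id)=3
  2: ids {6} → COUNT(t.id)=1
  3: ids {3, 8} → COUNT(t.id)=2
  4: ids {1, 7} → COUNT(t.id)=2

Lima | 3 ; Berlin | 1 ; Cairo | 2 ; Lima | 2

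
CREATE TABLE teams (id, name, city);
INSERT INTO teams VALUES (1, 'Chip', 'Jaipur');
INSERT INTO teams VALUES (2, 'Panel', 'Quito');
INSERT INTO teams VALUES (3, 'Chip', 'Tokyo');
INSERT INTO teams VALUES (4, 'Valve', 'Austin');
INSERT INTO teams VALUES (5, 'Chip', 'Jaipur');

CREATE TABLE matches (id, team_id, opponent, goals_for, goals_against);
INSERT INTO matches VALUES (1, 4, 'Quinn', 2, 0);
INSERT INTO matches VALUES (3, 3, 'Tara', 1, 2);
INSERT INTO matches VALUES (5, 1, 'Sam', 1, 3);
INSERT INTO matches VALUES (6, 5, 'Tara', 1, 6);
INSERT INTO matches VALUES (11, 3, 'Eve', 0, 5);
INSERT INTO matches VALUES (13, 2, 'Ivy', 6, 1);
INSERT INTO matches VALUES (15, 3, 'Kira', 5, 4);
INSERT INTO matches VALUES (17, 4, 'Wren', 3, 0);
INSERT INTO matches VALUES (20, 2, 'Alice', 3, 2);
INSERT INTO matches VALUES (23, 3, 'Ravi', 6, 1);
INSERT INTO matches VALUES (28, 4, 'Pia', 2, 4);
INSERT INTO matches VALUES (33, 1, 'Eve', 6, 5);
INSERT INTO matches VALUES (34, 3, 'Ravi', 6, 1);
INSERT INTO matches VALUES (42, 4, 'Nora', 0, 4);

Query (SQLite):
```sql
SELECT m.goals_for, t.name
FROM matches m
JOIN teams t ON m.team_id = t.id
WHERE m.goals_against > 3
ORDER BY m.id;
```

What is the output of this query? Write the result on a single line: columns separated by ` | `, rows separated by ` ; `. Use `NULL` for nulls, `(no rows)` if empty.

1 | Chip ; 0 | Chip ; 5 | Chip ; 2 | Valve ; 6 | Chip ; 0 | Valve

Each matches row matches the teams row where team_id = teams.id.
Then keep rows with m.goals_against > 3.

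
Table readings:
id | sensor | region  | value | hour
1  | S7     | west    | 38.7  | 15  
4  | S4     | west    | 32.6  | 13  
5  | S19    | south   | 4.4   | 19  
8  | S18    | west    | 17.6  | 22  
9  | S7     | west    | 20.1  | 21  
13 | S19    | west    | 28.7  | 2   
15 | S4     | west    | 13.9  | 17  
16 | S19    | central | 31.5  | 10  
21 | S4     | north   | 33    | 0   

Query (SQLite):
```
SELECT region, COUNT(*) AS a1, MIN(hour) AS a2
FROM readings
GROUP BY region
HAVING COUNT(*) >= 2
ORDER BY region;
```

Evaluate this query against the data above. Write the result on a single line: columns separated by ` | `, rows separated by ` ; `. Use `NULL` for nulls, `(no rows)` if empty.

west | 6 | 2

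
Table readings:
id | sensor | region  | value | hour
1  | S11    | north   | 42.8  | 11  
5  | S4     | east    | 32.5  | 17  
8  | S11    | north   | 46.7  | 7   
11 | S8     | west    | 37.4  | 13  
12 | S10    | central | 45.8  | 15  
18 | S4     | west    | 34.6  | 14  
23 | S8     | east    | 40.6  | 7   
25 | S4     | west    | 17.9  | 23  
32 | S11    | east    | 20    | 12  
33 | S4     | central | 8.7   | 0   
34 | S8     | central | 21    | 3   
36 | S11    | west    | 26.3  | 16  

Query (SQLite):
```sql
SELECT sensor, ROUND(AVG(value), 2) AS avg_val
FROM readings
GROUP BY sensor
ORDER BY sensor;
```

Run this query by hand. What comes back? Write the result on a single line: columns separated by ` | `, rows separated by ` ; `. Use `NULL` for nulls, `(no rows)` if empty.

S10 | 45.8 ; S11 | 33.95 ; S4 | 23.43 ; S8 | 33

Partition readings by sensor; compute ROUND(AVG(value), 2) within each group.
  S10: ids {12} → ROUND(AVG(value), 2)=45.8
  S11: ids {1, 8, 32, 36} → ROUND(AVG(value), 2)=33.95
  S4: ids {5, 18, 25, 33} → ROUND(AVG(value), 2)=23.43
  S8: ids {11, 23, 34} → ROUND(AVG(value), 2)=33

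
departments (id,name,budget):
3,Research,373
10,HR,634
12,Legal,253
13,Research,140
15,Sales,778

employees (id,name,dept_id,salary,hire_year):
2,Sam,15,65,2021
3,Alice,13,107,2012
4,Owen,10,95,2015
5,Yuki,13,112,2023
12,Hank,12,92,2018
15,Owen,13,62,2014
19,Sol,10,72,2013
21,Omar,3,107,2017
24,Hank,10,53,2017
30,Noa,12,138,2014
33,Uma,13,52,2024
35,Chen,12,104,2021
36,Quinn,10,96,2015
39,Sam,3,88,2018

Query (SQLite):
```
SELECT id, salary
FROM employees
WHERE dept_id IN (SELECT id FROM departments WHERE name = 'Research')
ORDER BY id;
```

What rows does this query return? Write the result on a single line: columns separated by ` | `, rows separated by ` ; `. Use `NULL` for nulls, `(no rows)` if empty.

3 | 107 ; 5 | 112 ; 15 | 62 ; 21 | 107 ; 33 | 52 ; 39 | 88

Inner query: departments.id where name = 'Research'.
Outer: keep employees rows whose dept_id is in that set.
Inner query → {3, 13}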